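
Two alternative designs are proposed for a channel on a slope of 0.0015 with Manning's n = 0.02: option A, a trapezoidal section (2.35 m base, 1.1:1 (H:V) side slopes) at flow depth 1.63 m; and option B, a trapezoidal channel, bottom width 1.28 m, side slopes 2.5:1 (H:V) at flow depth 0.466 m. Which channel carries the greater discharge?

Channel A: With bottom width b = 2.35 m and side slope z = 1.1: A = (b + zy)y = (2.35 + 1.1×1.63)×1.63 = 6.753 m²; P = b + 2y√(1+z²) = 2.35 + 2×1.63×1.487 = 7.196 m. Hydraulic radius R = A/P = 6.753/7.196 = 0.9384 m. Q_A = (1/0.02)·6.753·0.9384^(2/3)·√0.0015 = 12.53 m³/s.
Channel B: With bottom width b = 1.28 m and side slope z = 2.5: A = (b + zy)y = (1.28 + 2.5×0.466)×0.466 = 1.139 m²; P = b + 2y√(1+z²) = 1.28 + 2×0.466×2.693 = 3.789 m. Hydraulic radius R = A/P = 1.139/3.789 = 0.3007 m. Q_B = (1/0.02)·1.139·0.3007^(2/3)·√0.0015 = 0.9902 m³/s.
Q_A = 12.53 m³/s vs Q_B = 0.9902 m³/s, so channel A carries more.

channel A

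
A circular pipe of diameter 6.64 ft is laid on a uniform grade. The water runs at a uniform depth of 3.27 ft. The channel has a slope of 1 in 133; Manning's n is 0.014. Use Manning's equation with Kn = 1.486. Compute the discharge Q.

Q = 218 ft³/s

For a circular section of diameter D = 6.64 ft at depth y = 3.27 ft, the central angle is θ = 2 arccos(1 − 2y/D) = 3.111 rad. Then A = (D²/8)(θ − sin θ) = 16.98 ft² and P = Dθ/2 = 10.33 ft.
Hydraulic radius R = A/P = 16.98/10.33 = 1.644 ft.
Manning's equation: Q = (1.486/n) A R^(2/3) S^(1/2) = (1.486/0.014) × 16.98 × 1.644^(2/3) × 0.007519^(1/2) = 218 ft³/s.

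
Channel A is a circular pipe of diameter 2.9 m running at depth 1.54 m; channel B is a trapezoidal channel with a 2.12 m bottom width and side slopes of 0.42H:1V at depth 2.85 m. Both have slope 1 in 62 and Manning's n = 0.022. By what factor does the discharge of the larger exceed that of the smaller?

Channel A: For a circular section of diameter D = 2.9 m at depth y = 1.54 m, the central angle is θ = 2 arccos(1 − 2y/D) = 3.266 rad. Then A = (D²/8)(θ − sin θ) = 3.563 m² and P = Dθ/2 = 4.735 m. Hydraulic radius R = A/P = 3.563/4.735 = 0.7525 m. Q_A = (1/0.022)·3.563·0.7525^(2/3)·√0.01613 = 17.02 m³/s.
Channel B: With bottom width b = 2.12 m and side slope z = 0.42: A = (b + zy)y = (2.12 + 0.42×2.85)×2.85 = 9.453 m²; P = b + 2y√(1+z²) = 2.12 + 2×2.85×1.085 = 8.302 m. Hydraulic radius R = A/P = 9.453/8.302 = 1.139 m. Q_B = (1/0.022)·9.453·1.139^(2/3)·√0.01613 = 59.51 m³/s.
The larger discharge is 59.51 m³/s and the smaller is 17.02 m³/s; the ratio is 3.5.

3.5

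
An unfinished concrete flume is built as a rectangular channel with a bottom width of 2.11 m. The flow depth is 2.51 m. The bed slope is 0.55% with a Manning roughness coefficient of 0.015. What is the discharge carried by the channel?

Flow area A = b·y = 2.11 × 2.51 = 5.296 m². Wetted perimeter P = b + 2y = 2.11 + 2×2.51 = 7.13 m.
Hydraulic radius R = A/P = 5.296/7.13 = 0.7428 m.
Manning's equation: Q = (1/n) A R^(2/3) S^(1/2) = (1/0.015) × 5.296 × 0.7428^(2/3) × 0.0055^(1/2) = 21.5 m³/s.

Q = 21.5 m³/s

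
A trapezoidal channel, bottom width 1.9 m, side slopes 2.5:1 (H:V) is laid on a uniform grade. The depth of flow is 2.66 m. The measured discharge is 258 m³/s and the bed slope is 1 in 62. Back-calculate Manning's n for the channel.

With bottom width b = 1.9 m and side slope z = 2.5: A = (b + zy)y = (1.9 + 2.5×2.66)×2.66 = 22.74 m²; P = b + 2y√(1+z²) = 1.9 + 2×2.66×2.693 = 16.22 m.
Hydraulic radius R = A/P = 22.74/16.22 = 1.402 m.
Rearranging Manning's equation: n = (1/Q) A R^(2/3) S^(1/2) = (1/258) × 22.74 × 1.402^(2/3) × √0.01613 = 0.014.

n = 0.014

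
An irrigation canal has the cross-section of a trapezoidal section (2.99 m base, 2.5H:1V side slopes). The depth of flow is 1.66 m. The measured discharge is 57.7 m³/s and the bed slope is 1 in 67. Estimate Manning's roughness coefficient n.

n = 0.025

With bottom width b = 2.99 m and side slope z = 2.5: A = (b + zy)y = (2.99 + 2.5×1.66)×1.66 = 11.85 m²; P = b + 2y√(1+z²) = 2.99 + 2×1.66×2.693 = 11.93 m.
Hydraulic radius R = A/P = 11.85/11.93 = 0.9935 m.
Rearranging Manning's equation: n = (1/Q) A R^(2/3) S^(1/2) = (1/57.7) × 11.85 × 0.9935^(2/3) × √0.01493 = 0.025.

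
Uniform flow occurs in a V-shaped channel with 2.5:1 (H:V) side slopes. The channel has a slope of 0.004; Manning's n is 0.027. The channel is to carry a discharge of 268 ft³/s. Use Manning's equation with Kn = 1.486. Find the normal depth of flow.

y_n = 4.38 ft

Manning's equation rearranged: A R^(2/3) = nQ / (1.486·√S) = 0.027 × 268 / (1.486 × √0.004) = 76.99.
Try y = 2.98 ft: A R^(2/3) = 27.56 — low.
Try y = 5.46 ft: A R^(2/3) = 138.6 — high.
Try y = 4.38 ft: A R^(2/3) = 76.98 — close enough.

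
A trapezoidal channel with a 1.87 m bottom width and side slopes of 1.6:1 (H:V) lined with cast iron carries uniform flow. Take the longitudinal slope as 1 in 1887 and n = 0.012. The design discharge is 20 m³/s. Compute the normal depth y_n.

y_n = 1.98 m

Manning's equation rearranged: A R^(2/3) = nQ / (1·√S) = 0.012 × 20 / (√0.0005299) = 10.43.
Try y = 2.37 m: A R^(2/3) = 15.5 — too large.
Try y = 1.45 m: A R^(2/3) = 5.355 — too small.
Try y = 1.98 m: A R^(2/3) = 10.42 — close enough.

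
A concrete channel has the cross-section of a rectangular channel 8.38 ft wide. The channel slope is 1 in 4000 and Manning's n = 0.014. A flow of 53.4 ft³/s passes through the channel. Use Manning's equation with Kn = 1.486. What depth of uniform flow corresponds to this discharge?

y_n = 2.72 ft

Manning's equation rearranged: A R^(2/3) = nQ / (1.486·√S) = 0.014 × 53.4 / (1.486 × √0.00025) = 31.82.
At y = 2.2 ft: A R^(2/3) = 23.54 — too small.
At y = 3.29 ft: A R^(2/3) = 41.44 — too large.
At y = 2.72 ft: A R^(2/3) = 31.82 — close enough.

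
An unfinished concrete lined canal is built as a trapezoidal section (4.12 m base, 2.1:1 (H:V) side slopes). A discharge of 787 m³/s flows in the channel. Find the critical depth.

y_c = 6.88 m

At critical depth, Q² T / (g A³) = 1, i.e. A³/T = Q²/g = 787²/9.81 = 63140.
Trying y = 8.62 m: A³/T = 174300 — high.
Trying y = 4.75 m: A³/T = 12470 — low.
Trying y = 6.88 m: A³/T = 63140 — ≈ 63140.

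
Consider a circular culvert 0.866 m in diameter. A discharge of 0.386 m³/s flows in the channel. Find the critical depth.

y_c = 0.364 m

At critical depth, Q² T / (g A³) = 1, i.e. A³/T = Q²/g = 0.386²/9.81 = 0.01519.
At y = 0.293 m: A³/T = 0.006586 — short.
At y = 0.4 m: A³/T = 0.02179 — over.
At y = 0.364 m: A³/T = 0.01518 — matches.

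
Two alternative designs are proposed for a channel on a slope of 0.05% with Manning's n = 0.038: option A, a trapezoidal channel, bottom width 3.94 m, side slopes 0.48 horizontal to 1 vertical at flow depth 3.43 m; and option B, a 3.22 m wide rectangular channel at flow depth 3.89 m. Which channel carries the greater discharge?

channel A

Channel A: With bottom width b = 3.94 m and side slope z = 0.48: A = (b + zy)y = (3.94 + 0.48×3.43)×3.43 = 19.16 m²; P = b + 2y√(1+z²) = 3.94 + 2×3.43×1.109 = 11.55 m. Hydraulic radius R = A/P = 19.16/11.55 = 1.659 m. Q_A = (1/0.038)·19.16·1.659^(2/3)·√0.0005 = 15.8 m³/s.
Channel B: Flow area A = b·y = 3.22 × 3.89 = 12.53 m². Wetted perimeter P = b + 2y = 3.22 + 2×3.89 = 11 m. Hydraulic radius R = A/P = 12.53/11 = 1.139 m. Q_B = (1/0.038)·12.53·1.139^(2/3)·√0.0005 = 8.037 m³/s.
Q_A = 15.8 m³/s vs Q_B = 8.037 m³/s, so channel A carries more.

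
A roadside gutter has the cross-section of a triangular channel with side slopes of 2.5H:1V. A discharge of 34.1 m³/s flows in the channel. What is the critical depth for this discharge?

At critical depth, Q² T / (g A³) = 1, i.e. A³/T = Q²/g = 34.1²/9.81 = 118.5.
Trying y = 2.55 m: A³/T = 336.9 — over.
Trying y = 1.66 m: A³/T = 39.39 — short.
Trying y = 2.07 m: A³/T = 118.8 — matches.

y_c = 2.07 m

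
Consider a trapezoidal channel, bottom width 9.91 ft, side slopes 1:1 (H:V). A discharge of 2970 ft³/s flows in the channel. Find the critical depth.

At critical depth, Q² T / (g A³) = 1, i.e. A³/T = Q²/g = 2970²/32.2 = 273900.
Trying y = 8.08 ft: A³/T = 117800 — short.
Trying y = 11.2 ft: A³/T = 409100 — over.
Trying y = 10.1 ft: A³/T = 274200 — ≈ 273900.

y_c = 10.1 ft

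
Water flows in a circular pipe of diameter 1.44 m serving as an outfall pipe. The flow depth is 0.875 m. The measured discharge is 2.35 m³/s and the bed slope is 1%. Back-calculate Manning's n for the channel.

For a circular section of diameter D = 1.44 m at depth y = 0.875 m, the central angle is θ = 2 arccos(1 − 2y/D) = 3.576 rad. Then A = (D²/8)(θ − sin θ) = 1.036 m² and P = Dθ/2 = 2.574 m.
Hydraulic radius R = A/P = 1.036/2.574 = 0.4023 m.
Rearranging Manning's equation: n = (1/Q) A R^(2/3) S^(1/2) = (1/2.35) × 1.036 × 0.4023^(2/3) × √0.01 = 0.024.

n = 0.024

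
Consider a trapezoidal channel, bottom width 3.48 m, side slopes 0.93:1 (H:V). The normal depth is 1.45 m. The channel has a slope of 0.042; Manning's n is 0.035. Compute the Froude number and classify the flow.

With bottom width b = 3.48 m and side slope z = 0.93: A = (b + zy)y = (3.48 + 0.93×1.45)×1.45 = 7.001 m²; P = b + 2y√(1+z²) = 3.48 + 2×1.45×1.366 = 7.44 m.
Hydraulic radius R = A/P = 7.001/7.44 = 0.941 m.
V = (1/n) R^(2/3) √S = (1/0.035) × 0.941^(2/3) × √0.042 = 5.623 m/s. Hydraulic depth D_h = A/T = 7.001/6.177 = 1.133 m.
Froude number Fr = V/√(g·D_h) = 5.623/√(9.81×1.133) = 1.69, which is greater than 1, so the flow is supercritical.

supercritical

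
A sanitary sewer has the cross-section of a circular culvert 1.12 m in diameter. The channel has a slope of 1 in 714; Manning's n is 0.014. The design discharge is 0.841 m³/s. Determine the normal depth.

y_n = 0.721 m

Manning's equation rearranged: A R^(2/3) = nQ / (1·√S) = 0.014 × 0.841 / (√0.001401) = 0.3146.
At y = 0.868 m: A R^(2/3) = 0.3989 — too large.
At y = 0.515 m: A R^(2/3) = 0.1824 — too small.
At y = 0.721 m: A R^(2/3) = 0.3146 — matches.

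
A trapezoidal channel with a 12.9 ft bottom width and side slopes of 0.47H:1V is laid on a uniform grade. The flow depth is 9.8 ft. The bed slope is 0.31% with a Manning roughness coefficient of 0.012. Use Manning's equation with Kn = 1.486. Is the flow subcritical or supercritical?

supercritical

With bottom width b = 12.9 ft and side slope z = 0.47: A = (b + zy)y = (12.9 + 0.47×9.8)×9.8 = 171.6 ft²; P = b + 2y√(1+z²) = 12.9 + 2×9.8×1.105 = 34.56 ft.
Hydraulic radius R = A/P = 171.6/34.56 = 4.965 ft.
V = (1.486/n) R^(2/3) √S = (1.486/0.012) × 4.965^(2/3) × √0.0031 = 20.06 ft/s. Hydraulic depth D_h = A/T = 171.6/22.11 = 7.759 ft.
Froude number Fr = V/√(g·D_h) = 20.06/√(32.2×7.759) = 1.27, which is greater than 1, so the flow is supercritical.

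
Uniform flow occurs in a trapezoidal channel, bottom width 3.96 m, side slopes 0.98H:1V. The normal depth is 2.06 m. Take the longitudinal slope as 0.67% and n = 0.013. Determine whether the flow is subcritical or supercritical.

supercritical

With bottom width b = 3.96 m and side slope z = 0.98: A = (b + zy)y = (3.96 + 0.98×2.06)×2.06 = 12.32 m²; P = b + 2y√(1+z²) = 3.96 + 2×2.06×1.4 = 9.729 m.
Hydraulic radius R = A/P = 12.32/9.729 = 1.266 m.
V = (1/n) R^(2/3) √S = (1/0.013) × 1.266^(2/3) × √0.0067 = 7.369 m/s. Hydraulic depth D_h = A/T = 12.32/7.998 = 1.54 m.
Froude number Fr = V/√(g·D_h) = 7.369/√(9.81×1.54) = 1.9, which is greater than 1, so the flow is supercritical.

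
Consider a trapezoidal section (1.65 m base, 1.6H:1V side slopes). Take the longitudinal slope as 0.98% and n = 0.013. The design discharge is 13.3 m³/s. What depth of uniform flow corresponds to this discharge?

y_n = 0.87 m

Manning's equation rearranged: A R^(2/3) = nQ / (1·√S) = 0.013 × 13.3 / (√0.0098) = 1.747.
Trying y = 0.619 m: A R^(2/3) = 0.9021 — short.
Trying y = 1.08 m: A R^(2/3) = 2.701 — over.
Trying y = 0.87 m: A R^(2/3) = 1.747 — matches.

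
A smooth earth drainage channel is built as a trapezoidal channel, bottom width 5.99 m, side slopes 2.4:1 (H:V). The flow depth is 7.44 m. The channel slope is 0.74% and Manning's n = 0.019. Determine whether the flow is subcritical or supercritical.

supercritical

With bottom width b = 5.99 m and side slope z = 2.4: A = (b + zy)y = (5.99 + 2.4×7.44)×7.44 = 177.4 m²; P = b + 2y√(1+z²) = 5.99 + 2×7.44×2.6 = 44.68 m.
Hydraulic radius R = A/P = 177.4/44.68 = 3.971 m.
V = (1/n) R^(2/3) √S = (1/0.019) × 3.971^(2/3) × √0.0074 = 11.35 m/s. Hydraulic depth D_h = A/T = 177.4/41.7 = 4.254 m.
Froude number Fr = V/√(g·D_h) = 11.35/√(9.81×4.254) = 1.76, which is greater than 1, so the flow is supercritical.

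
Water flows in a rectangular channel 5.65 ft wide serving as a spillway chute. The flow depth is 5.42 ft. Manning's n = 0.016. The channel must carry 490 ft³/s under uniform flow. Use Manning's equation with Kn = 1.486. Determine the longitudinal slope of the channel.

S = 0.013

Flow area A = b·y = 5.65 × 5.42 = 30.62 ft². Wetted perimeter P = b + 2y = 5.65 + 2×5.42 = 16.49 ft.
Hydraulic radius R = A/P = 30.62/16.49 = 1.857 ft.
From Manning's equation, S = [nQ / (1.486 A R^(2/3))]² = [0.016 × 490 / (1.486 × 30.62 × 1.857^(2/3))]² = 0.013.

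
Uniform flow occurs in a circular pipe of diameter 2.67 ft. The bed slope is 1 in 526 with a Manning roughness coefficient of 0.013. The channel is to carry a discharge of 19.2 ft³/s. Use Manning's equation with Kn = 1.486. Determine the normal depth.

y_n = 1.98 ft

Manning's equation rearranged: A R^(2/3) = nQ / (1.486·√S) = 0.013 × 19.2 / (1.486 × √0.001901) = 3.852.
Trying y = 1.55 ft: A R^(2/3) = 2.73 — low.
Trying y = 1.98 ft: A R^(2/3) = 3.848 — close enough.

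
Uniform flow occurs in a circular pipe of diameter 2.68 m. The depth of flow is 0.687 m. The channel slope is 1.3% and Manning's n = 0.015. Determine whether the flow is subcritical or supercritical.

For a circular section of diameter D = 2.68 m at depth y = 0.687 m, the central angle is θ = 2 arccos(1 − 2y/D) = 2.124 rad. Then A = (D²/8)(θ − sin θ) = 1.142 m² and P = Dθ/2 = 2.846 m.
Hydraulic radius R = A/P = 1.142/2.846 = 0.4015 m.
V = (1/n) R^(2/3) √S = (1/0.015) × 0.4015^(2/3) × √0.013 = 4.137 m/s. Hydraulic depth D_h = A/T = 1.142/2.34 = 0.4882 m.
Froude number Fr = V/√(g·D_h) = 4.137/√(9.81×0.4882) = 1.89, which is greater than 1, so the flow is supercritical.

supercritical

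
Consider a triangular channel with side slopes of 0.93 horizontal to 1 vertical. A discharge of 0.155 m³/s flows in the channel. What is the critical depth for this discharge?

At critical depth, Q² T / (g A³) = 1, i.e. A³/T = Q²/g = 0.155²/9.81 = 0.002449.
Try y = 0.452 m: A³/T = 0.008159 — high.
Try y = 0.279 m: A³/T = 0.0007311 — low.
Try y = 0.355 m: A³/T = 0.002438 — matches.

y_c = 0.355 m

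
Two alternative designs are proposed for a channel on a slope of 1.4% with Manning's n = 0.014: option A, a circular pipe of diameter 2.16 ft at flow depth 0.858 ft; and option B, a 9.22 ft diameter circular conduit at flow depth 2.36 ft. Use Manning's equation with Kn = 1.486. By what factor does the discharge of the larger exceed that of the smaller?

Channel A: For a circular section of diameter D = 2.16 ft at depth y = 0.858 ft, the central angle is θ = 2 arccos(1 − 2y/D) = 2.728 rad. Then A = (D²/8)(θ − sin θ) = 1.356 ft² and P = Dθ/2 = 2.946 ft. Hydraulic radius R = A/P = 1.356/2.946 = 0.4603 ft. Q_A = (1.486/0.014)·1.356·0.4603^(2/3)·√0.014 = 10.15 ft³/s.
Channel B: For a circular section of diameter D = 9.22 ft at depth y = 2.36 ft, the central angle is θ = 2 arccos(1 − 2y/D) = 2.122 rad. Then A = (D²/8)(θ − sin θ) = 13.49 ft² and P = Dθ/2 = 9.782 ft. Hydraulic radius R = A/P = 13.49/9.782 = 1.379 ft. Q_B = (1.486/0.014)·13.49·1.379^(2/3)·√0.014 = 210 ft³/s.
The larger discharge is 210 ft³/s and the smaller is 10.15 ft³/s; the ratio is 20.7.

20.7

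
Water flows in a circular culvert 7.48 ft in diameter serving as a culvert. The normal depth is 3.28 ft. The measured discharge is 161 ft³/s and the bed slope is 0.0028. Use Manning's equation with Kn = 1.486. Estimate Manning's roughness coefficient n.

n = 0.013

For a circular section of diameter D = 7.48 ft at depth y = 3.28 ft, the central angle is θ = 2 arccos(1 − 2y/D) = 2.895 rad. Then A = (D²/8)(θ − sin θ) = 18.54 ft² and P = Dθ/2 = 10.83 ft.
Hydraulic radius R = A/P = 18.54/10.83 = 1.712 ft.
Rearranging Manning's equation: n = (1.486/Q) A R^(2/3) S^(1/2) = (1.486/161) × 18.54 × 1.712^(2/3) × √0.0028 = 0.013.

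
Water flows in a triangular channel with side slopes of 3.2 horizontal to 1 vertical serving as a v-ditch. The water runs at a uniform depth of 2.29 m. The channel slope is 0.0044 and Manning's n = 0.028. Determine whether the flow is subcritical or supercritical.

For a triangular section with side slope z = 3.2: A = zy² = 3.2×2.29² = 16.78 m²; P = 2y√(1+z²) = 2×2.29×3.353 = 15.35 m.
Hydraulic radius R = A/P = 16.78/15.35 = 1.093 m.
V = (1/n) R^(2/3) √S = (1/0.028) × 1.093^(2/3) × √0.0044 = 2.514 m/s. Hydraulic depth D_h = A/T = 16.78/14.66 = 1.145 m.
Froude number Fr = V/√(g·D_h) = 2.514/√(9.81×1.145) = 0.75, which is less than 1, so the flow is subcritical.

subcritical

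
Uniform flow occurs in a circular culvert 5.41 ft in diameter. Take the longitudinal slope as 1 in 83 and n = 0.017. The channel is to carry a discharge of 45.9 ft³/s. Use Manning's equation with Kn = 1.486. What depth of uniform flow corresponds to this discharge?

Manning's equation rearranged: A R^(2/3) = nQ / (1.486·√S) = 0.017 × 45.9 / (1.486 × √0.01205) = 4.784.
Trying y = 1.69 ft: A R^(2/3) = 5.952 — too large.
Trying y = 1.07 ft: A R^(2/3) = 2.407 — too small.
Trying y = 1.51 ft: A R^(2/3) = 4.784 — close enough.

y_n = 1.51 ft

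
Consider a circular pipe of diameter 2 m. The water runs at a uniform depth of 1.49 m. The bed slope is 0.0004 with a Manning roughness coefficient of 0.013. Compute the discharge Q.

Q = 2.75 m³/s

For a circular section of diameter D = 2 m at depth y = 1.49 m, the central angle is θ = 2 arccos(1 − 2y/D) = 4.166 rad. Then A = (D²/8)(θ − sin θ) = 2.51 m² and P = Dθ/2 = 4.166 m.
Hydraulic radius R = A/P = 2.51/4.166 = 0.6025 m.
Manning's equation: Q = (1/n) A R^(2/3) S^(1/2) = (1/0.013) × 2.51 × 0.6025^(2/3) × 0.0004^(1/2) = 2.75 m³/s.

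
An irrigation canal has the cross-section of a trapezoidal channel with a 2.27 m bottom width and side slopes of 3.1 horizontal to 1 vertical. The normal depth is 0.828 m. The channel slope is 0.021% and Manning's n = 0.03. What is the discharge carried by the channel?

With bottom width b = 2.27 m and side slope z = 3.1: A = (b + zy)y = (2.27 + 3.1×0.828)×0.828 = 4.005 m²; P = b + 2y√(1+z²) = 2.27 + 2×0.828×3.257 = 7.664 m.
Hydraulic radius R = A/P = 4.005/7.664 = 0.5226 m.
Manning's equation: Q = (1/n) A R^(2/3) S^(1/2) = (1/0.03) × 4.005 × 0.5226^(2/3) × 0.00021^(1/2) = 1.26 m³/s.

Q = 1.26 m³/s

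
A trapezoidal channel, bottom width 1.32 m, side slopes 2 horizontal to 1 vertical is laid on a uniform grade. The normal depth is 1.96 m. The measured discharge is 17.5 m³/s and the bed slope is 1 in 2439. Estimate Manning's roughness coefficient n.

n = 0.012

With bottom width b = 1.32 m and side slope z = 2: A = (b + zy)y = (1.32 + 2×1.96)×1.96 = 10.27 m²; P = b + 2y√(1+z²) = 1.32 + 2×1.96×2.236 = 10.09 m.
Hydraulic radius R = A/P = 10.27/10.09 = 1.018 m.
Rearranging Manning's equation: n = (1/Q) A R^(2/3) S^(1/2) = (1/17.5) × 10.27 × 1.018^(2/3) × √0.00041 = 0.012.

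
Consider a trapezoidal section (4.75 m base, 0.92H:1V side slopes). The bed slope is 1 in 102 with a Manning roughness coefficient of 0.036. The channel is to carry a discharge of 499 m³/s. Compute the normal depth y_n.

Manning's equation rearranged: A R^(2/3) = nQ / (1·√S) = 0.036 × 499 / (√0.009804) = 181.4.
Try y = 8.81 m: A R^(2/3) = 282.9 — over.
Try y = 7.15 m: A R^(2/3) = 181.3 — close enough.

y_n = 7.15 m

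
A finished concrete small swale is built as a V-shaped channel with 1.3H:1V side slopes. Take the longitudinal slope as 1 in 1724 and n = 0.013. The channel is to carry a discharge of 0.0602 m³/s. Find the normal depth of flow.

y_n = 0.316 m

Manning's equation rearranged: A R^(2/3) = nQ / (1·√S) = 0.013 × 0.0602 / (√0.00058) = 0.03249.
Try y = 0.387 m: A R^(2/3) = 0.05579 — too large.
Try y = 0.262 m: A R^(2/3) = 0.01971 — too small.
Try y = 0.316 m: A R^(2/3) = 0.03249 — matches.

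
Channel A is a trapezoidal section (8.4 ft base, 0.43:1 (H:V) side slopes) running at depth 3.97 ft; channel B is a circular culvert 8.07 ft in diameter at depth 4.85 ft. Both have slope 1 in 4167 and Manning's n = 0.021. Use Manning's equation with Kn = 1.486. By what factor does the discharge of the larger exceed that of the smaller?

1.29

Channel A: With bottom width b = 8.4 ft and side slope z = 0.43: A = (b + zy)y = (8.4 + 0.43×3.97)×3.97 = 40.13 ft²; P = b + 2y√(1+z²) = 8.4 + 2×3.97×1.089 = 17.04 ft. Hydraulic radius R = A/P = 40.13/17.04 = 2.354 ft. Q_A = (1.486/0.021)·40.13·2.354^(2/3)·√0.00024 = 77.84 ft³/s.
Channel B: For a circular section of diameter D = 8.07 ft at depth y = 4.85 ft, the central angle is θ = 2 arccos(1 − 2y/D) = 3.548 rad. Then A = (D²/8)(θ − sin θ) = 32.11 ft² and P = Dθ/2 = 14.32 ft. Hydraulic radius R = A/P = 32.11/14.32 = 2.242 ft. Q_B = (1.486/0.021)·32.11·2.242^(2/3)·√0.00024 = 60.3 ft³/s.
The larger discharge is 77.84 ft³/s and the smaller is 60.3 ft³/s; the ratio is 1.29.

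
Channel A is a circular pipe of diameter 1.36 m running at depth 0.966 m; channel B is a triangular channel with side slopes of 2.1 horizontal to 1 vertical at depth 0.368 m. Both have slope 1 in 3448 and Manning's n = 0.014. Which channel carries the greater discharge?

Channel A: For a circular section of diameter D = 1.36 m at depth y = 0.966 m, the central angle is θ = 2 arccos(1 − 2y/D) = 4.01 rad. Then A = (D²/8)(θ − sin θ) = 1.104 m² and P = Dθ/2 = 2.727 m. Hydraulic radius R = A/P = 1.104/2.727 = 0.4047 m. Q_A = (1/0.014)·1.104·0.4047^(2/3)·√0.00029 = 0.7344 m³/s.
Channel B: For a triangular section with side slope z = 2.1: A = zy² = 2.1×0.368² = 0.2844 m²; P = 2y√(1+z²) = 2×0.368×2.326 = 1.712 m. Hydraulic radius R = A/P = 0.2844/1.712 = 0.1661 m. Q_B = (1/0.014)·0.2844·0.1661^(2/3)·√0.00029 = 0.1045 m³/s.
Q_A = 0.7344 m³/s vs Q_B = 0.1045 m³/s, so channel A carries more.

channel A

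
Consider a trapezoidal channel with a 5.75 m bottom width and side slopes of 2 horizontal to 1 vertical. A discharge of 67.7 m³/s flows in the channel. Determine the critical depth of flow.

At critical depth, Q² T / (g A³) = 1, i.e. A³/T = Q²/g = 67.7²/9.81 = 467.2.
Try y = 1.58 m: A³/T = 231.2 — too small.
Try y = 2.36 m: A³/T = 993.2 — too large.
Try y = 1.92 m: A³/T = 464.8 — matches.

y_c = 1.92 m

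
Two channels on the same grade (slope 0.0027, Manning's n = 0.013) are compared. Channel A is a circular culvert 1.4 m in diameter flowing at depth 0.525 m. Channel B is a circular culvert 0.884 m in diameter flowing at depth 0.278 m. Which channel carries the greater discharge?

channel A

Channel A: For a circular section of diameter D = 1.4 m at depth y = 0.525 m, the central angle is θ = 2 arccos(1 − 2y/D) = 2.636 rad. Then A = (D²/8)(θ − sin θ) = 0.5273 m² and P = Dθ/2 = 1.845 m. Hydraulic radius R = A/P = 0.5273/1.845 = 0.2857 m. Q_A = (1/0.013)·0.5273·0.2857^(2/3)·√0.0027 = 0.9143 m³/s.
Channel B: For a circular section of diameter D = 0.884 m at depth y = 0.278 m, the central angle is θ = 2 arccos(1 − 2y/D) = 2.381 rad. Then A = (D²/8)(θ − sin θ) = 0.1653 m² and P = Dθ/2 = 1.053 m. Hydraulic radius R = A/P = 0.1653/1.053 = 0.157 m. Q_B = (1/0.013)·0.1653·0.157^(2/3)·√0.0027 = 0.1923 m³/s.
Q_A = 0.9143 m³/s vs Q_B = 0.1923 m³/s, so channel A carries more.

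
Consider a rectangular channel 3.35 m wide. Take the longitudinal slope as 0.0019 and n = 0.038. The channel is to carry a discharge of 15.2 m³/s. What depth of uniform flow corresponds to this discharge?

y_n = 3.61 m

Manning's equation rearranged: A R^(2/3) = nQ / (1·√S) = 0.038 × 15.2 / (√0.0019) = 13.25.
Trying y = 2.78 m: A R^(2/3) = 9.592 — too small.
Trying y = 4.36 m: A R^(2/3) = 16.59 — too large.
Trying y = 3.61 m: A R^(2/3) = 13.23 — matches.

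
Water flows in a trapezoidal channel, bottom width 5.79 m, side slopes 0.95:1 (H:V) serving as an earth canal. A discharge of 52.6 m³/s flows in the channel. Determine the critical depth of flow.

At critical depth, Q² T / (g A³) = 1, i.e. A³/T = Q²/g = 52.6²/9.81 = 282.
Try y = 2.31 m: A³/T = 616.4 — high.
Try y = 1.83 m: A³/T = 282.2 — ≈ 282.

y_c = 1.83 m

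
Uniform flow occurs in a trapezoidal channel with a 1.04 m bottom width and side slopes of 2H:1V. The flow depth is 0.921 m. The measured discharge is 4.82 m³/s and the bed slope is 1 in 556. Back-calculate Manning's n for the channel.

With bottom width b = 1.04 m and side slope z = 2: A = (b + zy)y = (1.04 + 2×0.921)×0.921 = 2.654 m²; P = b + 2y√(1+z²) = 1.04 + 2×0.921×2.236 = 5.159 m.
Hydraulic radius R = A/P = 2.654/5.159 = 0.5145 m.
Rearranging Manning's equation: n = (1/Q) A R^(2/3) S^(1/2) = (1/4.82) × 2.654 × 0.5145^(2/3) × √0.001799 = 0.015.

n = 0.015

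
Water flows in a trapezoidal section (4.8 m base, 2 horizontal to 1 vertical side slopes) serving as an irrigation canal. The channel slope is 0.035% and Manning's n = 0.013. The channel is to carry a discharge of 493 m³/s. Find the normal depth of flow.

y_n = 7.29 m

Manning's equation rearranged: A R^(2/3) = nQ / (1·√S) = 0.013 × 493 / (√0.00035) = 342.6.
At y = 6.4 m: A R^(2/3) = 253.2 — short.
At y = 8.39 m: A R^(2/3) = 477.1 — over.
At y = 7.29 m: A R^(2/3) = 342.7 — ≈ 342.6.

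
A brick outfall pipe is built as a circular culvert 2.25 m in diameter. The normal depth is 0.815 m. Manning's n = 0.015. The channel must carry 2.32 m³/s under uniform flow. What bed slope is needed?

For a circular section of diameter D = 2.25 m at depth y = 0.815 m, the central angle is θ = 2 arccos(1 − 2y/D) = 2.583 rad. Then A = (D²/8)(θ − sin θ) = 1.299 m² and P = Dθ/2 = 2.906 m.
Hydraulic radius R = A/P = 1.299/2.906 = 0.4471 m.
From Manning's equation, S = [nQ / (1 A R^(2/3))]² = [0.015 × 2.32 / (1 × 1.299 × 0.4471^(2/3))]² = 0.0021.

S = 0.0021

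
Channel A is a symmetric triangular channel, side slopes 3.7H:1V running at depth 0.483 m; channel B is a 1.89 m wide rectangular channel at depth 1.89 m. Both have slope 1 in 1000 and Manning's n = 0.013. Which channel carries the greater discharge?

Channel A: For a triangular section with side slope z = 3.7: A = zy² = 3.7×0.483² = 0.8632 m²; P = 2y√(1+z²) = 2×0.483×3.833 = 3.702 m. Hydraulic radius R = A/P = 0.8632/3.702 = 0.2331 m. Q_A = (1/0.013)·0.8632·0.2331^(2/3)·√0.001 = 0.7953 m³/s.
Channel B: Flow area A = b·y = 1.89 × 1.89 = 3.572 m². Wetted perimeter P = b + 2y = 1.89 + 2×1.89 = 5.67 m. Hydraulic radius R = A/P = 3.572/5.67 = 0.63 m. Q_B = (1/0.013)·3.572·0.63^(2/3)·√0.001 = 6.386 m³/s.
Q_A = 0.7953 m³/s vs Q_B = 6.386 m³/s, so channel B carries more.

channel B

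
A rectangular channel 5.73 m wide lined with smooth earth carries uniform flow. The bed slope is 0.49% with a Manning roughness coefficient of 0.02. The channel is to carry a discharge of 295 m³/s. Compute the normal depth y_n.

Manning's equation rearranged: A R^(2/3) = nQ / (1·√S) = 0.02 × 295 / (√0.0049) = 84.29.
At y = 6.7 m: A R^(2/3) = 61.08 — short.
At y = 10.3 m: A R^(2/3) = 101.1 — over.
At y = 8.8 m: A R^(2/3) = 84.29 — ≈ 84.29.

y_n = 8.8 m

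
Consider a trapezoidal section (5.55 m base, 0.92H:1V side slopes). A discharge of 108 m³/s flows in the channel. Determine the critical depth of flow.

y_c = 2.86 m

At critical depth, Q² T / (g A³) = 1, i.e. A³/T = Q²/g = 108²/9.81 = 1189.
Try y = 2.19 m: A³/T = 474.7 — short.
Try y = 3.23 m: A³/T = 1814 — over.
Try y = 2.86 m: A³/T = 1185 — close enough.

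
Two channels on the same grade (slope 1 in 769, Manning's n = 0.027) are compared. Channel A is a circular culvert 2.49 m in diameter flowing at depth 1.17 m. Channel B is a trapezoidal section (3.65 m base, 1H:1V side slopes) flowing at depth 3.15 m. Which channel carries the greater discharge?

Channel A: For a circular section of diameter D = 2.49 m at depth y = 1.17 m, the central angle is θ = 2 arccos(1 − 2y/D) = 3.021 rad. Then A = (D²/8)(θ − sin θ) = 2.248 m² and P = Dθ/2 = 3.761 m. Hydraulic radius R = A/P = 2.248/3.761 = 0.5977 m. Q_A = (1/0.027)·2.248·0.5977^(2/3)·√0.0013 = 2.131 m³/s.
Channel B: With bottom width b = 3.65 m and side slope z = 1: A = (b + zy)y = (3.65 + 1×3.15)×3.15 = 21.42 m²; P = b + 2y√(1+z²) = 3.65 + 2×3.15×1.414 = 12.56 m. Hydraulic radius R = A/P = 21.42/12.56 = 1.705 m. Q_B = (1/0.027)·21.42·1.705^(2/3)·√0.0013 = 40.84 m³/s.
Q_A = 2.131 m³/s vs Q_B = 40.84 m³/s, so channel B carries more.

channel B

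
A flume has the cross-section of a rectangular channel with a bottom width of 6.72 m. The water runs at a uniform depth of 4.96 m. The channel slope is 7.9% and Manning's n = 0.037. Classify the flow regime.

supercritical

Flow area A = b·y = 6.72 × 4.96 = 33.33 m². Wetted perimeter P = b + 2y = 6.72 + 2×4.96 = 16.64 m.
Hydraulic radius R = A/P = 33.33/16.64 = 2.003 m.
V = (1/n) R^(2/3) √S = (1/0.037) × 2.003^(2/3) × √0.079 = 12.07 m/s. Hydraulic depth D_h = A/T = 33.33/6.72 = 4.96 m.
Froude number Fr = V/√(g·D_h) = 12.07/√(9.81×4.96) = 1.73, which is greater than 1, so the flow is supercritical.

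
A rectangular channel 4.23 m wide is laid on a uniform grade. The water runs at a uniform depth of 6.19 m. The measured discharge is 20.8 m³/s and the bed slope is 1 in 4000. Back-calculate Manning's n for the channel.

n = 0.027

Flow area A = b·y = 4.23 × 6.19 = 26.18 m². Wetted perimeter P = b + 2y = 4.23 + 2×6.19 = 16.61 m.
Hydraulic radius R = A/P = 26.18/16.61 = 1.576 m.
Rearranging Manning's equation: n = (1/Q) A R^(2/3) S^(1/2) = (1/20.8) × 26.18 × 1.576^(2/3) × √0.00025 = 0.027.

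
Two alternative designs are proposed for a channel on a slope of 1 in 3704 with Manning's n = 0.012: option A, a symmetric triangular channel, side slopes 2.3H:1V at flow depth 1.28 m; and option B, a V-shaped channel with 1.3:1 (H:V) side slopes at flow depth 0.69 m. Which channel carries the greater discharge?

Channel A: For a triangular section with side slope z = 2.3: A = zy² = 2.3×1.28² = 3.768 m²; P = 2y√(1+z²) = 2×1.28×2.508 = 6.42 m. Hydraulic radius R = A/P = 3.768/6.42 = 0.5869 m. Q_A = (1/0.012)·3.768·0.5869^(2/3)·√0.00027 = 3.617 m³/s.
Channel B: For a triangular section with side slope z = 1.3: A = zy² = 1.3×0.69² = 0.6189 m²; P = 2y√(1+z²) = 2×0.69×1.64 = 2.263 m. Hydraulic radius R = A/P = 0.6189/2.263 = 0.2735 m. Q_B = (1/0.012)·0.6189·0.2735^(2/3)·√0.00027 = 0.357 m³/s.
Q_A = 3.617 m³/s vs Q_B = 0.357 m³/s, so channel A carries more.

channel A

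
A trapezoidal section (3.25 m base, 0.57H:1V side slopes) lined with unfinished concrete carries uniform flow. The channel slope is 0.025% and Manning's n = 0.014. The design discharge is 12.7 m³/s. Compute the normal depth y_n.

y_n = 2.21 m

Manning's equation rearranged: A R^(2/3) = nQ / (1·√S) = 0.014 × 12.7 / (√0.00025) = 11.25.
At y = 2.46 m: A R^(2/3) = 13.52 — over.
At y = 2.21 m: A R^(2/3) = 11.23 — matches.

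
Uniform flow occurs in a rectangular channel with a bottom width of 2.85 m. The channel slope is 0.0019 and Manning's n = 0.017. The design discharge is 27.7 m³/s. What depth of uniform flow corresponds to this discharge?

Manning's equation rearranged: A R^(2/3) = nQ / (1·√S) = 0.017 × 27.7 / (√0.0019) = 10.8.
Try y = 2.95 m: A R^(2/3) = 8.187 — low.
Try y = 4.09 m: A R^(2/3) = 12.09 — high.
Try y = 3.72 m: A R^(2/3) = 10.82 — matches.

y_n = 3.72 m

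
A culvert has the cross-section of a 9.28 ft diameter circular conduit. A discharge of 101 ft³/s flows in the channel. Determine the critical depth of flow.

At critical depth, Q² T / (g A³) = 1, i.e. A³/T = Q²/g = 101²/32.2 = 316.8.
At y = 2.08 ft: A³/T = 187.9 — short.
At y = 2.7 ft: A³/T = 518.9 — over.
At y = 2.38 ft: A³/T = 317.8 — matches.

y_c = 2.38 ft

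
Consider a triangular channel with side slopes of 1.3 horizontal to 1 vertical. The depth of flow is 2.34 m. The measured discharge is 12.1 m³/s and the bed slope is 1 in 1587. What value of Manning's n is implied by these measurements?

n = 0.014

For a triangular section with side slope z = 1.3: A = zy² = 1.3×2.34² = 7.118 m²; P = 2y√(1+z²) = 2×2.34×1.64 = 7.676 m.
Hydraulic radius R = A/P = 7.118/7.676 = 0.9274 m.
Rearranging Manning's equation: n = (1/Q) A R^(2/3) S^(1/2) = (1/12.1) × 7.118 × 0.9274^(2/3) × √0.0006301 = 0.014.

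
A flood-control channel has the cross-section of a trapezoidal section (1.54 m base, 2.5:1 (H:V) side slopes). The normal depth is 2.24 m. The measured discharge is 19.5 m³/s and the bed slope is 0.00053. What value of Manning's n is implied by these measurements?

n = 0.021

With bottom width b = 1.54 m and side slope z = 2.5: A = (b + zy)y = (1.54 + 2.5×2.24)×2.24 = 15.99 m²; P = b + 2y√(1+z²) = 1.54 + 2×2.24×2.693 = 13.6 m.
Hydraulic radius R = A/P = 15.99/13.6 = 1.176 m.
Rearranging Manning's equation: n = (1/Q) A R^(2/3) S^(1/2) = (1/19.5) × 15.99 × 1.176^(2/3) × √0.00053 = 0.021.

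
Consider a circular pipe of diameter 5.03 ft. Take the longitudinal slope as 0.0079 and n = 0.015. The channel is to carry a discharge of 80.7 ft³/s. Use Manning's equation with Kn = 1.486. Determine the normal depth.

y_n = 2.2 ft

Manning's equation rearranged: A R^(2/3) = nQ / (1.486·√S) = 0.015 × 80.7 / (1.486 × √0.0079) = 9.165.
At y = 1.59 ft: A R^(2/3) = 5.015 — too small.
At y = 2.79 ft: A R^(2/3) = 13.75 — too large.
At y = 2.2 ft: A R^(2/3) = 9.168 — matches.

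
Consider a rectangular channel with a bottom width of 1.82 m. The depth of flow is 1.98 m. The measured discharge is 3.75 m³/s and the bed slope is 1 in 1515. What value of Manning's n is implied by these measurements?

Flow area A = b·y = 1.82 × 1.98 = 3.604 m². Wetted perimeter P = b + 2y = 1.82 + 2×1.98 = 5.78 m.
Hydraulic radius R = A/P = 3.604/5.78 = 0.6235 m.
Rearranging Manning's equation: n = (1/Q) A R^(2/3) S^(1/2) = (1/3.75) × 3.604 × 0.6235^(2/3) × √0.0006601 = 0.018.

n = 0.018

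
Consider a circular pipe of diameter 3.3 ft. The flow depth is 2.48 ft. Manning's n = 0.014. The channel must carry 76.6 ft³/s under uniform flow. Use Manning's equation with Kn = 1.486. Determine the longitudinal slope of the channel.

For a circular section of diameter D = 3.3 ft at depth y = 2.48 ft, the central angle is θ = 2 arccos(1 − 2y/D) = 4.196 rad. Then A = (D²/8)(θ − sin θ) = 6.895 ft² and P = Dθ/2 = 6.923 ft.
Hydraulic radius R = A/P = 6.895/6.923 = 0.996 ft.
From Manning's equation, S = [nQ / (1.486 A R^(2/3))]² = [0.014 × 76.6 / (1.486 × 6.895 × 0.996^(2/3))]² = 0.011.

S = 0.011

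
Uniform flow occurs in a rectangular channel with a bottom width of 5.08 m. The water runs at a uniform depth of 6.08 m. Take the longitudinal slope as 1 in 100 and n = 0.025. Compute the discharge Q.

Q = 182 m³/s

Flow area A = b·y = 5.08 × 6.08 = 30.89 m². Wetted perimeter P = b + 2y = 5.08 + 2×6.08 = 17.24 m.
Hydraulic radius R = A/P = 30.89/17.24 = 1.792 m.
Manning's equation: Q = (1/n) A R^(2/3) S^(1/2) = (1/0.025) × 30.89 × 1.792^(2/3) × 0.01^(1/2) = 182 m³/s.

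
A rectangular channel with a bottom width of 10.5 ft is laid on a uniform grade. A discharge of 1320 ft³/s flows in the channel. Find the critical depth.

For a rectangular channel, critical depth y_c = (q²/g)^(1/3) where q = Q/b = 1320/10.5 = 125.7 ft²/s.
So y_c = (125.7²/32.2)^(1/3) = 7.89 ft.

y_c = 7.89 ft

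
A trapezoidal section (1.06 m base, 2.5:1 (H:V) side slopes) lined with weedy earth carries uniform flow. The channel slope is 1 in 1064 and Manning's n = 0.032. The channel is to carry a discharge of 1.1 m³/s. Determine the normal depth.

y_n = 0.72 m

Manning's equation rearranged: A R^(2/3) = nQ / (1·√S) = 0.032 × 1.1 / (√0.0009398) = 1.148.
Trying y = 0.597 m: A R^(2/3) = 0.7661 — short.
Trying y = 0.799 m: A R^(2/3) = 1.446 — over.
Trying y = 0.72 m: A R^(2/3) = 1.149 — close enough.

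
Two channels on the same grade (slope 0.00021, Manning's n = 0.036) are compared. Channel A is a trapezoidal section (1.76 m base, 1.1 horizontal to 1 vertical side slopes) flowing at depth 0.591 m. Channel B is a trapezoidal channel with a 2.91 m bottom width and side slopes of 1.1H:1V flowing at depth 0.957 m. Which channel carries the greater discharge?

Channel A: With bottom width b = 1.76 m and side slope z = 1.1: A = (b + zy)y = (1.76 + 1.1×0.591)×0.591 = 1.424 m²; P = b + 2y√(1+z²) = 1.76 + 2×0.591×1.487 = 3.517 m. Hydraulic radius R = A/P = 1.424/3.517 = 0.405 m. Q_A = (1/0.036)·1.424·0.405^(2/3)·√0.00021 = 0.3138 m³/s.
Channel B: With bottom width b = 2.91 m and side slope z = 1.1: A = (b + zy)y = (2.91 + 1.1×0.957)×0.957 = 3.792 m²; P = b + 2y√(1+z²) = 2.91 + 2×0.957×1.487 = 5.755 m. Hydraulic radius R = A/P = 3.792/5.755 = 0.6589 m. Q_B = (1/0.036)·3.792·0.6589^(2/3)·√0.00021 = 1.156 m³/s.
Q_A = 0.3138 m³/s vs Q_B = 1.156 m³/s, so channel B carries more.

channel B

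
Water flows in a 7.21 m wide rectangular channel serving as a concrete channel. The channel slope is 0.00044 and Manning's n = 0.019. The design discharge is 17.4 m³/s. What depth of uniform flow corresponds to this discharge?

Manning's equation rearranged: A R^(2/3) = nQ / (1·√S) = 0.019 × 17.4 / (√0.00044) = 15.76.
Try y = 1.41 m: A R^(2/3) = 10.26 — short.
Try y = 2.38 m: A R^(2/3) = 21.82 — over.
Try y = 1.89 m: A R^(2/3) = 15.73 — close enough.

y_n = 1.89 m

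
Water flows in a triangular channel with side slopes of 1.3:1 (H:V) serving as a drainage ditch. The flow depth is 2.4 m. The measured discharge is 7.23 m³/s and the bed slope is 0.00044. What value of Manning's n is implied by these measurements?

For a triangular section with side slope z = 1.3: A = zy² = 1.3×2.4² = 7.488 m²; P = 2y√(1+z²) = 2×2.4×1.64 = 7.873 m.
Hydraulic radius R = A/P = 7.488/7.873 = 0.9511 m.
Rearranging Manning's equation: n = (1/Q) A R^(2/3) S^(1/2) = (1/7.23) × 7.488 × 0.9511^(2/3) × √0.00044 = 0.021.

n = 0.021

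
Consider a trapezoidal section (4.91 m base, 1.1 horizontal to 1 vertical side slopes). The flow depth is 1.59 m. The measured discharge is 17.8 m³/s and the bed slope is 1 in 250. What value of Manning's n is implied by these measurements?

n = 0.0401

With bottom width b = 4.91 m and side slope z = 1.1: A = (b + zy)y = (4.91 + 1.1×1.59)×1.59 = 10.59 m²; P = b + 2y√(1+z²) = 4.91 + 2×1.59×1.487 = 9.637 m.
Hydraulic radius R = A/P = 10.59/9.637 = 1.099 m.
Rearranging Manning's equation: n = (1/Q) A R^(2/3) S^(1/2) = (1/17.8) × 10.59 × 1.099^(2/3) × √0.004 = 0.0401.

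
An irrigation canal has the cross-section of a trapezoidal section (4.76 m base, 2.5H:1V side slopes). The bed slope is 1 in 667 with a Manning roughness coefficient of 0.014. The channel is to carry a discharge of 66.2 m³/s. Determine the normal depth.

y_n = 2.05 m

Manning's equation rearranged: A R^(2/3) = nQ / (1·√S) = 0.014 × 66.2 / (√0.001499) = 23.94.
At y = 2.5 m: A R^(2/3) = 36.24 — over.
At y = 1.79 m: A R^(2/3) = 18.12 — short.
At y = 2.05 m: A R^(2/3) = 23.92 — ≈ 23.94.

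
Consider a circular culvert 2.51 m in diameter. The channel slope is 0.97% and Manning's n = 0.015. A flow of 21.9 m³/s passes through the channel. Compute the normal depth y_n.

y_n = 1.9 m

Manning's equation rearranged: A R^(2/3) = nQ / (1·√S) = 0.015 × 21.9 / (√0.0097) = 3.335.
Trying y = 1.32 m: A R^(2/3) = 1.974 — low.
Trying y = 2.17 m: A R^(2/3) = 3.782 — high.
Trying y = 1.9 m: A R^(2/3) = 3.343 — matches.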